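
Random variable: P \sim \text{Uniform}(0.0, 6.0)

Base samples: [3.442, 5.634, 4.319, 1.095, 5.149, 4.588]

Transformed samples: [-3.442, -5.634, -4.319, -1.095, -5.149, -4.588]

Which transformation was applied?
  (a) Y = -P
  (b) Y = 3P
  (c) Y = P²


Checking option (a) Y = -P:
  P = 3.442 -> Y = -3.442 ✓
  P = 5.634 -> Y = -5.634 ✓
  P = 4.319 -> Y = -4.319 ✓
All samples match this transformation.

(a) -P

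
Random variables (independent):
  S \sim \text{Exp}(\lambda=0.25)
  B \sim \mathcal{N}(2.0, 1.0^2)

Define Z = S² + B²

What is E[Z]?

E[Z] = E[S²] + E[B²]
E[S²] = Var(S) + E[S]² = 16 + 16 = 32
E[B²] = Var(B) + E[B]² = 1 + 4 = 5
E[Z] = 32 + 5 = 37

37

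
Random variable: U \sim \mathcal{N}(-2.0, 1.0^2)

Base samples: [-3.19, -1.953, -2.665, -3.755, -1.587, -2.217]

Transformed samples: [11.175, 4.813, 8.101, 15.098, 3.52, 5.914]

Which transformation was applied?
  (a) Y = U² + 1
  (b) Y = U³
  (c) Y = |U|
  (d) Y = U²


Checking option (a) Y = U² + 1:
  U = -3.19 -> Y = 11.175 ✓
  U = -1.953 -> Y = 4.813 ✓
  U = -2.665 -> Y = 8.101 ✓
All samples match this transformation.

(a) U² + 1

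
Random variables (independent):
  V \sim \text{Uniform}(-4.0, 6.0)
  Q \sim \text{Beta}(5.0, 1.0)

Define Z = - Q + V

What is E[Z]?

E[Z] = 1*E[V] - 1*E[Q]
E[V] = 1
E[Q] = 0.83333333
E[Z] = 1*1 - 1*0.83333333 = 0.16666667

0.16666667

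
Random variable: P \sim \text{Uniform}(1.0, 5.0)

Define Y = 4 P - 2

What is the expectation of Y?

For Y = 4P - 2:
E[Y] = 4 * E[P] - 2
E[P] = (1 + 5)/2 = 3
E[Y] = 4 * 3 - 2 = 10

10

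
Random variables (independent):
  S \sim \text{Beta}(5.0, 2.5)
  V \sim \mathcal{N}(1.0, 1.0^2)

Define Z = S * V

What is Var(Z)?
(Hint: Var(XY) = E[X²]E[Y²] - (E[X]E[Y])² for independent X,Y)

Var(XY) = E[X²]E[Y²] - (E[X]E[Y])²
E[S] = 0.66666667, Var(S) = 0.026143791
E[V] = 1, Var(V) = 1
E[S²] = 0.026143791 + 0.66666667² = 0.47058824
E[V²] = 1 + 1² = 2
Var(Z) = 0.47058824*2 - (0.66666667*1)²
= 0.94117647 - 0.44444444 = 0.49673203

0.49673203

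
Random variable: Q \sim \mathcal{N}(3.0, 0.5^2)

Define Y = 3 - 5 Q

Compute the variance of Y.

For Y = aQ + b: Var(Y) = a² * Var(Q)
Var(Q) = 0.5^2 = 0.25
Var(Y) = (-5)² * 0.25 = 25 * 0.25 = 6.25

6.25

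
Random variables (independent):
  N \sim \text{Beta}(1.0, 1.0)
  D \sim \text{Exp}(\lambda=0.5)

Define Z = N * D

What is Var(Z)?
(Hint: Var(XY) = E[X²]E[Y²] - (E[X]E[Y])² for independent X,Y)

Var(XY) = E[X²]E[Y²] - (E[X]E[Y])²
E[N] = 0.5, Var(N) = 0.083333333
E[D] = 2, Var(D) = 4
E[N²] = 0.083333333 + 0.5² = 0.33333333
E[D²] = 4 + 2² = 8
Var(Z) = 0.33333333*8 - (0.5*2)²
= 2.6666667 - 1 = 1.6666667

1.6666667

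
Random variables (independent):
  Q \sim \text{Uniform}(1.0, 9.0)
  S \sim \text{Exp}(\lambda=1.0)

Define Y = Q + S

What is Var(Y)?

For independent RVs: Var(aX + bY) = a²Var(X) + b²Var(Y)
Var(Q) = 5.3333333
Var(S) = 1
Var(Y) = 1²*5.3333333 + 1²*1
= 1*5.3333333 + 1*1 = 6.3333333

6.3333333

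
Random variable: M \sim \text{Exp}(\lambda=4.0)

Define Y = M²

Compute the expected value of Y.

E[M²] = Var(M) + (E[M])² = 0.0625 + 0.0625 = 0.125

0.125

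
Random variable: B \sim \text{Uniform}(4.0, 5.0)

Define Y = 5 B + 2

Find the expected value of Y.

For Y = 5B + 2:
E[Y] = 5 * E[B] + 2
E[B] = (4 + 5)/2 = 4.5
E[Y] = 5 * 4.5 + 2 = 24.5

24.5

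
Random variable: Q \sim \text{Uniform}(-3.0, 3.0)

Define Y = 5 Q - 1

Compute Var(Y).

For Y = aQ + b: Var(Y) = a² * Var(Q)
Var(Q) = (3 + 3)^2/12 = 3
Var(Y) = 5² * 3 = 25 * 3 = 75

75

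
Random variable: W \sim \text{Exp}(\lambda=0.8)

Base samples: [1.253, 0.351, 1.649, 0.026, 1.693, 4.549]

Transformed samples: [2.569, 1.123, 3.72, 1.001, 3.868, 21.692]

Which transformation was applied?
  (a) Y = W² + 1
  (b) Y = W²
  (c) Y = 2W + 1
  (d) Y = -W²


Checking option (a) Y = W² + 1:
  W = 1.253 -> Y = 2.569 ✓
  W = 0.351 -> Y = 1.123 ✓
  W = 1.649 -> Y = 3.72 ✓
All samples match this transformation.

(a) W² + 1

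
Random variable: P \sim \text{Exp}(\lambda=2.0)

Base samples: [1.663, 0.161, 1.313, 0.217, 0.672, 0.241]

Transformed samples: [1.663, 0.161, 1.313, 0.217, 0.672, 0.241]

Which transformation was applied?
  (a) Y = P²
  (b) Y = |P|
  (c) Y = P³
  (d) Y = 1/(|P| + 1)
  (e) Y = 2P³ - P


Checking option (b) Y = |P|:
  P = 1.663 -> Y = 1.663 ✓
  P = 0.161 -> Y = 0.161 ✓
  P = 1.313 -> Y = 1.313 ✓
All samples match this transformation.

(b) |P|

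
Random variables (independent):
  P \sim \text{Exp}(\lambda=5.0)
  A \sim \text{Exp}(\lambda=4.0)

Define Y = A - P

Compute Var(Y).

For independent RVs: Var(aX + bY) = a²Var(X) + b²Var(Y)
Var(P) = 0.04
Var(A) = 0.0625
Var(Y) = (-1)²*0.04 + 1²*0.0625
= 1*0.04 + 1*0.0625 = 0.1025

0.1025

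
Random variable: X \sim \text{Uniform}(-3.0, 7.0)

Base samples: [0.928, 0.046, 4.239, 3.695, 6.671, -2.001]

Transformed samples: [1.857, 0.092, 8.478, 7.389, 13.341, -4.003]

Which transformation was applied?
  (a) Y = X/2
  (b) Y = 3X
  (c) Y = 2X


Checking option (c) Y = 2X:
  X = 0.928 -> Y = 1.857 ✓
  X = 0.046 -> Y = 0.092 ✓
  X = 4.239 -> Y = 8.478 ✓
All samples match this transformation.

(c) 2X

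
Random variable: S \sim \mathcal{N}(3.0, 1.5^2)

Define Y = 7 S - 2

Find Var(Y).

For Y = aS + b: Var(Y) = a² * Var(S)
Var(S) = 1.5^2 = 2.25
Var(Y) = 7² * 2.25 = 49 * 2.25 = 110.25

110.25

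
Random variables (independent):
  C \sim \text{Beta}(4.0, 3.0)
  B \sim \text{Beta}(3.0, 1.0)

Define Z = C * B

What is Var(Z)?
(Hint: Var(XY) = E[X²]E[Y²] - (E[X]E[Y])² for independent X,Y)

Var(XY) = E[X²]E[Y²] - (E[X]E[Y])²
E[C] = 0.57142857, Var(C) = 0.030612245
E[B] = 0.75, Var(B) = 0.0375
E[C²] = 0.030612245 + 0.57142857² = 0.35714286
E[B²] = 0.0375 + 0.75² = 0.6
Var(Z) = 0.35714286*0.6 - (0.57142857*0.75)²
= 0.21428571 - 0.18367347 = 0.030612245

0.030612245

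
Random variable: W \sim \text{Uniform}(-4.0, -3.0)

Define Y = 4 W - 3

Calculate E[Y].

For Y = 4W - 3:
E[Y] = 4 * E[W] - 3
E[W] = (-4 - 3)/2 = -3.5
E[Y] = 4 * (-3.5) - 3 = -17

-17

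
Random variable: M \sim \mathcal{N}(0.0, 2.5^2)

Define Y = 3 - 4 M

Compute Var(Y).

For Y = aM + b: Var(Y) = a² * Var(M)
Var(M) = 2.5^2 = 6.25
Var(Y) = (-4)² * 6.25 = 16 * 6.25 = 100

100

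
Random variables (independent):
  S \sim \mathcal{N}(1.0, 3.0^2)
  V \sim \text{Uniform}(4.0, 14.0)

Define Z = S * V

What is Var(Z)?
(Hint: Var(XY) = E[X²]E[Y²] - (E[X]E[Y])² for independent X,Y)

Var(XY) = E[X²]E[Y²] - (E[X]E[Y])²
E[S] = 1, Var(S) = 9
E[V] = 9, Var(V) = 8.3333333
E[S²] = 9 + 1² = 10
E[V²] = 8.3333333 + 9² = 89.333333
Var(Z) = 10*89.333333 - (1*9)²
= 893.33333 - 81 = 812.33333

812.33333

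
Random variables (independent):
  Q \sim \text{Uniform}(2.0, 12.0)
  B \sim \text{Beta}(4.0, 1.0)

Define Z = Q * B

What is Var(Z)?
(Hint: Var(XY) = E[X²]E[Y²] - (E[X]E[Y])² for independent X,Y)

Var(XY) = E[X²]E[Y²] - (E[X]E[Y])²
E[Q] = 7, Var(Q) = 8.3333333
E[B] = 0.8, Var(B) = 0.026666667
E[Q²] = 8.3333333 + 7² = 57.333333
E[B²] = 0.026666667 + 0.8² = 0.66666667
Var(Z) = 57.333333*0.66666667 - (7*0.8)²
= 38.222222 - 31.36 = 6.8622222

6.8622222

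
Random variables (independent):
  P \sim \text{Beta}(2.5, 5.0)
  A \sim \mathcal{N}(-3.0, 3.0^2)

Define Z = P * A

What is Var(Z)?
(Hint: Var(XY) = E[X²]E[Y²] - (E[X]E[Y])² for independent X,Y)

Var(XY) = E[X²]E[Y²] - (E[X]E[Y])²
E[P] = 0.33333333, Var(P) = 0.026143791
E[A] = -3, Var(A) = 9
E[P²] = 0.026143791 + 0.33333333² = 0.1372549
E[A²] = 9 + (-3)² = 18
Var(Z) = 0.1372549*18 - (0.33333333*(-3))²
= 2.4705882 - 1 = 1.4705882

1.4705882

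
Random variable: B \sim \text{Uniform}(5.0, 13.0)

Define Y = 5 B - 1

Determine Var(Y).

For Y = aB + b: Var(Y) = a² * Var(B)
Var(B) = (13 - 5)^2/12 = 5.3333333
Var(Y) = 5² * 5.3333333 = 25 * 5.3333333 = 133.33333

133.33333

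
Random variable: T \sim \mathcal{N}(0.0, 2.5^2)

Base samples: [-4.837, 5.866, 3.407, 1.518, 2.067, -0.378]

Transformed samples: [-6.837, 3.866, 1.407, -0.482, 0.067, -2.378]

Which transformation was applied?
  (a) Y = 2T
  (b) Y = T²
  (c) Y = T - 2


Checking option (c) Y = T - 2:
  T = -4.837 -> Y = -6.837 ✓
  T = 5.866 -> Y = 3.866 ✓
  T = 3.407 -> Y = 1.407 ✓
All samples match this transformation.

(c) T - 2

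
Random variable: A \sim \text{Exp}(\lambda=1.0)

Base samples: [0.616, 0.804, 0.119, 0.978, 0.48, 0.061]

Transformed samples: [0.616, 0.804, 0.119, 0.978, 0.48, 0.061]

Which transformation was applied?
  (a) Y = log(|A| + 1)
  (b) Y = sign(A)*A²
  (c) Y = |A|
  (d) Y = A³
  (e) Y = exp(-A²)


Checking option (c) Y = |A|:
  A = 0.616 -> Y = 0.616 ✓
  A = 0.804 -> Y = 0.804 ✓
  A = 0.119 -> Y = 0.119 ✓
All samples match this transformation.

(c) |A|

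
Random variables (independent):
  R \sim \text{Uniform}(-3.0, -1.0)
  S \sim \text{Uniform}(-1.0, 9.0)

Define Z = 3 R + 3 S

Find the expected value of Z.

E[Z] = 3*E[R] + 3*E[S]
E[R] = -2
E[S] = 4
E[Z] = 3*(-2) + 3*4 = 6

6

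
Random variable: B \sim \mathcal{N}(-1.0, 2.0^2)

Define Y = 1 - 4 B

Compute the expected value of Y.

For Y = -4B + 1:
E[Y] = -4 * E[B] + 1
E[B] = -1.0 = -1
E[Y] = -4 * (-1) + 1 = 5

5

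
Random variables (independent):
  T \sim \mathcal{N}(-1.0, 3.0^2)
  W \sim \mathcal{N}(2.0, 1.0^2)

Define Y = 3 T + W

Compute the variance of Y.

For independent RVs: Var(aX + bY) = a²Var(X) + b²Var(Y)
Var(T) = 9
Var(W) = 1
Var(Y) = 3²*9 + 1²*1
= 9*9 + 1*1 = 82

82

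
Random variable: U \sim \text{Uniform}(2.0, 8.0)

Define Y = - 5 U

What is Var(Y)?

For Y = aU + b: Var(Y) = a² * Var(U)
Var(U) = (8 - 2)^2/12 = 3
Var(Y) = (-5)² * 3 = 25 * 3 = 75

75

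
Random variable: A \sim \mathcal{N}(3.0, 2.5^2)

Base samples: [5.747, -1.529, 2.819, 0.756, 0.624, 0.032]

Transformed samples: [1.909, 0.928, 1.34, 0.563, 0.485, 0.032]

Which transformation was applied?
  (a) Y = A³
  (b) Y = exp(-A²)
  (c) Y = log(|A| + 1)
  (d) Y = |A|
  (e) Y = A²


Checking option (c) Y = log(|A| + 1):
  A = 5.747 -> Y = 1.909 ✓
  A = -1.529 -> Y = 0.928 ✓
  A = 2.819 -> Y = 1.34 ✓
All samples match this transformation.

(c) log(|A| + 1)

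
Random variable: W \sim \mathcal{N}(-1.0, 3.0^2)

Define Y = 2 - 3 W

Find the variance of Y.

For Y = aW + b: Var(Y) = a² * Var(W)
Var(W) = 3.0^2 = 9
Var(Y) = (-3)² * 9 = 9 * 9 = 81

81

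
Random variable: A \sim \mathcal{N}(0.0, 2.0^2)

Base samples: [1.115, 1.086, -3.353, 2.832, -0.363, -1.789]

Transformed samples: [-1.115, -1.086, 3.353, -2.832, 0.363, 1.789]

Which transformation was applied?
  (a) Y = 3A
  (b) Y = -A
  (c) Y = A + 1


Checking option (b) Y = -A:
  A = 1.115 -> Y = -1.115 ✓
  A = 1.086 -> Y = -1.086 ✓
  A = -3.353 -> Y = 3.353 ✓
All samples match this transformation.

(b) -A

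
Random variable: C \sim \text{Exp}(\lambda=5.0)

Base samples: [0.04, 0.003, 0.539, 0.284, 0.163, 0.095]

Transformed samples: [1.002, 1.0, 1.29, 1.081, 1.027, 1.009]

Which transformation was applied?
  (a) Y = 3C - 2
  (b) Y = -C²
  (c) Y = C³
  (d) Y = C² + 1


Checking option (d) Y = C² + 1:
  C = 0.04 -> Y = 1.002 ✓
  C = 0.003 -> Y = 1.0 ✓
  C = 0.539 -> Y = 1.29 ✓
All samples match this transformation.

(d) C² + 1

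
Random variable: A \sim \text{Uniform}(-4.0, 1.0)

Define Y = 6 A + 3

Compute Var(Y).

For Y = aA + b: Var(Y) = a² * Var(A)
Var(A) = (1 + 4)^2/12 = 2.0833333
Var(Y) = 6² * 2.0833333 = 36 * 2.0833333 = 75

75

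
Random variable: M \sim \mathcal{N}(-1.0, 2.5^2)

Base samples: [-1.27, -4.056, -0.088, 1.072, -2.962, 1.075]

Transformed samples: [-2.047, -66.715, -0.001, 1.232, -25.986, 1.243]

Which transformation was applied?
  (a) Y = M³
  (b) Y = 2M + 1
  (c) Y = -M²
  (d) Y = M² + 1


Checking option (a) Y = M³:
  M = -1.27 -> Y = -2.047 ✓
  M = -4.056 -> Y = -66.715 ✓
  M = -0.088 -> Y = -0.001 ✓
All samples match this transformation.

(a) M³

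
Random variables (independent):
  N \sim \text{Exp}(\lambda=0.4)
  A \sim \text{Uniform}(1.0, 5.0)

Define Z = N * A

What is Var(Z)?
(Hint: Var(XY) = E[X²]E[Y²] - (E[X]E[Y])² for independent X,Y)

Var(XY) = E[X²]E[Y²] - (E[X]E[Y])²
E[N] = 2.5, Var(N) = 6.25
E[A] = 3, Var(A) = 1.3333333
E[N²] = 6.25 + 2.5² = 12.5
E[A²] = 1.3333333 + 3² = 10.333333
Var(Z) = 12.5*10.333333 - (2.5*3)²
= 129.16667 - 56.25 = 72.916667

72.916667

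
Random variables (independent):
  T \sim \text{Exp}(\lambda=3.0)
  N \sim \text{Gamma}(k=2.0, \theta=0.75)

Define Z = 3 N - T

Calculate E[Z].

E[Z] = -1*E[T] + 3*E[N]
E[T] = 0.33333333
E[N] = 1.5
E[Z] = -1*0.33333333 + 3*1.5 = 4.1666667

4.1666667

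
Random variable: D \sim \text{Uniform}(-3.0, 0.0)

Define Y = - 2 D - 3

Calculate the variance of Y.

For Y = aD + b: Var(Y) = a² * Var(D)
Var(D) = (0 + 3)^2/12 = 0.75
Var(Y) = (-2)² * 0.75 = 4 * 0.75 = 3

3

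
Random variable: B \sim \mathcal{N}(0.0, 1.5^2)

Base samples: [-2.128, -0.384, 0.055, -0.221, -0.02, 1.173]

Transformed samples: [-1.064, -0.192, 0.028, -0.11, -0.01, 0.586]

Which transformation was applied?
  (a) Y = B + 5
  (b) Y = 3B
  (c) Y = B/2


Checking option (c) Y = B/2:
  B = -2.128 -> Y = -1.064 ✓
  B = -0.384 -> Y = -0.192 ✓
  B = 0.055 -> Y = 0.028 ✓
All samples match this transformation.

(c) B/2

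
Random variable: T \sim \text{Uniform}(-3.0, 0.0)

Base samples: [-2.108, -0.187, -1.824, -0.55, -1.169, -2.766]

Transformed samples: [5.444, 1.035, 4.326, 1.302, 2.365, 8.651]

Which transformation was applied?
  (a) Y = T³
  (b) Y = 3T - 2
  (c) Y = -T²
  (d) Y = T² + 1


Checking option (d) Y = T² + 1:
  T = -2.108 -> Y = 5.444 ✓
  T = -0.187 -> Y = 1.035 ✓
  T = -1.824 -> Y = 4.326 ✓
All samples match this transformation.

(d) T² + 1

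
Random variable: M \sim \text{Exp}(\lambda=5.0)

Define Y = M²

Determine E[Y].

E[M²] = Var(M) + (E[M])² = 0.04 + 0.04 = 0.08

0.08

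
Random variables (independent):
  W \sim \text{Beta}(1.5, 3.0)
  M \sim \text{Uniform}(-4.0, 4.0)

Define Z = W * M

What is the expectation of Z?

For independent RVs: E[XY] = E[X]*E[Y]
E[W] = 0.33333333
E[M] = 0
E[Z] = 0.33333333 * 0 = 0

0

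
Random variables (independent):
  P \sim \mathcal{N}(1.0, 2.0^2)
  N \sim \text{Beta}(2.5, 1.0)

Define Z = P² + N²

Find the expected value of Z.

E[Z] = E[P²] + E[N²]
E[P²] = Var(P) + E[P]² = 4 + 1 = 5
E[N²] = Var(N) + E[N]² = 0.045351474 + 0.51020408 = 0.55555556
E[Z] = 5 + 0.55555556 = 5.5555556

5.5555556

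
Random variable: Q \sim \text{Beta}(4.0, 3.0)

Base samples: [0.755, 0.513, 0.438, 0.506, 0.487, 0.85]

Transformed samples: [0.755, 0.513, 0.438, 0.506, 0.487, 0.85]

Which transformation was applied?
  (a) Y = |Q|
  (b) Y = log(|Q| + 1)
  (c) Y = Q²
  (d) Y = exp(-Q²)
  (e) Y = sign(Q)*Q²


Checking option (a) Y = |Q|:
  Q = 0.755 -> Y = 0.755 ✓
  Q = 0.513 -> Y = 0.513 ✓
  Q = 0.438 -> Y = 0.438 ✓
All samples match this transformation.

(a) |Q|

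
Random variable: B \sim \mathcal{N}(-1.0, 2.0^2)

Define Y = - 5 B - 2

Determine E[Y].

For Y = -5B - 2:
E[Y] = -5 * E[B] - 2
E[B] = -1.0 = -1
E[Y] = -5 * (-1) - 2 = 3

3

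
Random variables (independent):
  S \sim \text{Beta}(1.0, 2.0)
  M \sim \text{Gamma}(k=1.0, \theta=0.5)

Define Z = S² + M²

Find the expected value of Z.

E[Z] = E[S²] + E[M²]
E[S²] = Var(S) + E[S]² = 0.055555556 + 0.11111111 = 0.16666667
E[M²] = Var(M) + E[M]² = 0.25 + 0.25 = 0.5
E[Z] = 0.16666667 + 0.5 = 0.66666667

0.66666667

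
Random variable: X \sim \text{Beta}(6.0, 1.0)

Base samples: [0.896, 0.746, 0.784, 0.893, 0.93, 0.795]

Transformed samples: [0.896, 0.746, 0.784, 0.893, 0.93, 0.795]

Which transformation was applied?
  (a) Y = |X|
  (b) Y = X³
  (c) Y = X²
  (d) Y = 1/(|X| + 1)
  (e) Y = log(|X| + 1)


Checking option (a) Y = |X|:
  X = 0.896 -> Y = 0.896 ✓
  X = 0.746 -> Y = 0.746 ✓
  X = 0.784 -> Y = 0.784 ✓
All samples match this transformation.

(a) |X|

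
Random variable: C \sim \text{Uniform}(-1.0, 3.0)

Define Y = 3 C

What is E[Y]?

For Y = 3C:
E[Y] = 3 * E[C]
E[C] = (-1 + 3)/2 = 1
E[Y] = 3 * 1 = 3

3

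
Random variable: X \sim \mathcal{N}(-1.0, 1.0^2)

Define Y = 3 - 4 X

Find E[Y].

For Y = -4X + 3:
E[Y] = -4 * E[X] + 3
E[X] = -1.0 = -1
E[Y] = -4 * (-1) + 3 = 7

7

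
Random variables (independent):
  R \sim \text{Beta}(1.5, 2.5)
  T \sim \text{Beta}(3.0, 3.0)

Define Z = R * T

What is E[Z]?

For independent RVs: E[XY] = E[X]*E[Y]
E[R] = 0.375
E[T] = 0.5
E[Z] = 0.375 * 0.5 = 0.1875

0.1875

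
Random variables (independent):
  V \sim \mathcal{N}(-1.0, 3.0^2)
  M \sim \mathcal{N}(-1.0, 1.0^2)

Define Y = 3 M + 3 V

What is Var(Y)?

For independent RVs: Var(aX + bY) = a²Var(X) + b²Var(Y)
Var(V) = 9
Var(M) = 1
Var(Y) = 3²*9 + 3²*1
= 9*9 + 9*1 = 90

90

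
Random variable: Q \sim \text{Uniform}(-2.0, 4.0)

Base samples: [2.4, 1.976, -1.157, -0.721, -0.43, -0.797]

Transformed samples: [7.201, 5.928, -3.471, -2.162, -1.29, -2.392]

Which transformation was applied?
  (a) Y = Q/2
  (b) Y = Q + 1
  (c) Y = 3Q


Checking option (c) Y = 3Q:
  Q = 2.4 -> Y = 7.201 ✓
  Q = 1.976 -> Y = 5.928 ✓
  Q = -1.157 -> Y = -3.471 ✓
All samples match this transformation.

(c) 3Q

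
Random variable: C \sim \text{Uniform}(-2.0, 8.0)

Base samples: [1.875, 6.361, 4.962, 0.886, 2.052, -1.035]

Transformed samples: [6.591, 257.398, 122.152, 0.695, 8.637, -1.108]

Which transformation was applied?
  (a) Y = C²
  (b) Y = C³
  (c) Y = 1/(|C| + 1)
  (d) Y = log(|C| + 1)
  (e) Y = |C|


Checking option (b) Y = C³:
  C = 1.875 -> Y = 6.591 ✓
  C = 6.361 -> Y = 257.398 ✓
  C = 4.962 -> Y = 122.152 ✓
All samples match this transformation.

(b) C³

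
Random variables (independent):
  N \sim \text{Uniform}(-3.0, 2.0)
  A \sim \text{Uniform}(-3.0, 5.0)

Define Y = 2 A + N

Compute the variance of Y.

For independent RVs: Var(aX + bY) = a²Var(X) + b²Var(Y)
Var(N) = 2.0833333
Var(A) = 5.3333333
Var(Y) = 1²*2.0833333 + 2²*5.3333333
= 1*2.0833333 + 4*5.3333333 = 23.416667

23.416667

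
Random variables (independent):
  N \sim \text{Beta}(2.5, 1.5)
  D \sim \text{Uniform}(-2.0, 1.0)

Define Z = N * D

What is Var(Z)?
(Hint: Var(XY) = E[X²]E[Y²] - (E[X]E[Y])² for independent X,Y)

Var(XY) = E[X²]E[Y²] - (E[X]E[Y])²
E[N] = 0.625, Var(N) = 0.046875
E[D] = -0.5, Var(D) = 0.75
E[N²] = 0.046875 + 0.625² = 0.4375
E[D²] = 0.75 + (-0.5)² = 1
Var(Z) = 0.4375*1 - (0.625*(-0.5))²
= 0.4375 - 0.09765625 = 0.33984375

0.33984375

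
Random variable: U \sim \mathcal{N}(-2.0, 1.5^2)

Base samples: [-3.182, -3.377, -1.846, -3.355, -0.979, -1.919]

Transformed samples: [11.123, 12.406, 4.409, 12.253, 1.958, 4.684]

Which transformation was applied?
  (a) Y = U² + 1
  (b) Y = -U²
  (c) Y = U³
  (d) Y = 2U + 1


Checking option (a) Y = U² + 1:
  U = -3.182 -> Y = 11.123 ✓
  U = -3.377 -> Y = 12.406 ✓
  U = -1.846 -> Y = 4.409 ✓
All samples match this transformation.

(a) U² + 1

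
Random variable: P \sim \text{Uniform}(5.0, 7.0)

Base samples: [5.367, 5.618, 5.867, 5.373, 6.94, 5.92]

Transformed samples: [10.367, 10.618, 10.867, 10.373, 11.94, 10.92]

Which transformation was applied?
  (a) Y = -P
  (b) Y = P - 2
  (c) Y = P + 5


Checking option (c) Y = P + 5:
  P = 5.367 -> Y = 10.367 ✓
  P = 5.618 -> Y = 10.618 ✓
  P = 5.867 -> Y = 10.867 ✓
All samples match this transformation.

(c) P + 5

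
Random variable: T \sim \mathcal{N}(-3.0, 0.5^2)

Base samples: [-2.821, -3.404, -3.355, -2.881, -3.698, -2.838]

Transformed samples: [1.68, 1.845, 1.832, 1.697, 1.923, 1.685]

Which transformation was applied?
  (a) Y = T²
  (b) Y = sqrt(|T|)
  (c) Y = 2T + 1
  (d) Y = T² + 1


Checking option (b) Y = sqrt(|T|):
  T = -2.821 -> Y = 1.68 ✓
  T = -3.404 -> Y = 1.845 ✓
  T = -3.355 -> Y = 1.832 ✓
All samples match this transformation.

(b) sqrt(|T|)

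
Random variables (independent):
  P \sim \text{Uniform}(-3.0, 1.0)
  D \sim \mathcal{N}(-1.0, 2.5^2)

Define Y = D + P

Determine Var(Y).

For independent RVs: Var(aX + bY) = a²Var(X) + b²Var(Y)
Var(P) = 1.3333333
Var(D) = 6.25
Var(Y) = 1²*1.3333333 + 1²*6.25
= 1*1.3333333 + 1*6.25 = 7.5833333

7.5833333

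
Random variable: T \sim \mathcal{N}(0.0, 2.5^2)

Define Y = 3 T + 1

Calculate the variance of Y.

For Y = aT + b: Var(Y) = a² * Var(T)
Var(T) = 2.5^2 = 6.25
Var(Y) = 3² * 6.25 = 9 * 6.25 = 56.25

56.25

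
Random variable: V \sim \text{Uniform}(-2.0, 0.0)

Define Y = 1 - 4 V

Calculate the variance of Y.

For Y = aV + b: Var(Y) = a² * Var(V)
Var(V) = (0 + 2)^2/12 = 0.33333333
Var(Y) = (-4)² * 0.33333333 = 16 * 0.33333333 = 5.3333333

5.3333333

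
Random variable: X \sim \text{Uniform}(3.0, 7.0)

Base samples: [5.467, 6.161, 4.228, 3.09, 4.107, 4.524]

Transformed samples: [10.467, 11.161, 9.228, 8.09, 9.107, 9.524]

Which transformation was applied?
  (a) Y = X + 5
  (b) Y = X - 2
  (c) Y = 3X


Checking option (a) Y = X + 5:
  X = 5.467 -> Y = 10.467 ✓
  X = 6.161 -> Y = 11.161 ✓
  X = 4.228 -> Y = 9.228 ✓
All samples match this transformation.

(a) X + 5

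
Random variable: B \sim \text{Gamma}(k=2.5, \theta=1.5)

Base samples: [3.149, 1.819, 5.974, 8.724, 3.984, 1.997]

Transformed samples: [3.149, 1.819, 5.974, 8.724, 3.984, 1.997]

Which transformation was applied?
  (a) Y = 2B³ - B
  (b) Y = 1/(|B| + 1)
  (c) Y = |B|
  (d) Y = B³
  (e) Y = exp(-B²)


Checking option (c) Y = |B|:
  B = 3.149 -> Y = 3.149 ✓
  B = 1.819 -> Y = 1.819 ✓
  B = 5.974 -> Y = 5.974 ✓
All samples match this transformation.

(c) |B|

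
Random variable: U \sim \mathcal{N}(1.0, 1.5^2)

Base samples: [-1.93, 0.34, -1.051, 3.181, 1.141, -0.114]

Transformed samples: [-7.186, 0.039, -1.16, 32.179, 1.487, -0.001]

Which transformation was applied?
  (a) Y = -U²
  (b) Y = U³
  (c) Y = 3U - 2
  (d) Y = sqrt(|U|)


Checking option (b) Y = U³:
  U = -1.93 -> Y = -7.186 ✓
  U = 0.34 -> Y = 0.039 ✓
  U = -1.051 -> Y = -1.16 ✓
All samples match this transformation.

(b) U³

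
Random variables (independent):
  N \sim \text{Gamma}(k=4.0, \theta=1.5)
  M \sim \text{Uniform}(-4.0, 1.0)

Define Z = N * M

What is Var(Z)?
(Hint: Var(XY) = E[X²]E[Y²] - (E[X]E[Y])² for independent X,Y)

Var(XY) = E[X²]E[Y²] - (E[X]E[Y])²
E[N] = 6, Var(N) = 9
E[M] = -1.5, Var(M) = 2.0833333
E[N²] = 9 + 6² = 45
E[M²] = 2.0833333 + (-1.5)² = 4.3333333
Var(Z) = 45*4.3333333 - (6*(-1.5))²
= 195 - 81 = 114

114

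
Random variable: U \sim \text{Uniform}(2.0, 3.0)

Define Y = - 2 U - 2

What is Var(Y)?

For Y = aU + b: Var(Y) = a² * Var(U)
Var(U) = (3 - 2)^2/12 = 0.083333333
Var(Y) = (-2)² * 0.083333333 = 4 * 0.083333333 = 0.33333333

0.33333333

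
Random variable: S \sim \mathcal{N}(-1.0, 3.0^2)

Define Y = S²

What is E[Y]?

E[S²] = Var(S) + (E[S])² = 9 + 1 = 10

10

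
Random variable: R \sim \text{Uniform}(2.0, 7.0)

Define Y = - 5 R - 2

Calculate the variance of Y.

For Y = aR + b: Var(Y) = a² * Var(R)
Var(R) = (7 - 2)^2/12 = 2.0833333
Var(Y) = (-5)² * 2.0833333 = 25 * 2.0833333 = 52.083333

52.083333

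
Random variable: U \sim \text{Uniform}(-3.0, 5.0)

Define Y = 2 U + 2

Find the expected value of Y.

For Y = 2U + 2:
E[Y] = 2 * E[U] + 2
E[U] = (-3 + 5)/2 = 1
E[Y] = 2 * 1 + 2 = 4

4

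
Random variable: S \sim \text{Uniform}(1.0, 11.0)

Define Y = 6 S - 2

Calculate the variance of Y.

For Y = aS + b: Var(Y) = a² * Var(S)
Var(S) = (11 - 1)^2/12 = 8.3333333
Var(Y) = 6² * 8.3333333 = 36 * 8.3333333 = 300

300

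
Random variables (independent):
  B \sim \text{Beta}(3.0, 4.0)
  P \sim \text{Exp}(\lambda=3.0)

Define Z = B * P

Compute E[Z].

For independent RVs: E[XY] = E[X]*E[Y]
E[B] = 0.42857143
E[P] = 0.33333333
E[Z] = 0.42857143 * 0.33333333 = 0.14285714

0.14285714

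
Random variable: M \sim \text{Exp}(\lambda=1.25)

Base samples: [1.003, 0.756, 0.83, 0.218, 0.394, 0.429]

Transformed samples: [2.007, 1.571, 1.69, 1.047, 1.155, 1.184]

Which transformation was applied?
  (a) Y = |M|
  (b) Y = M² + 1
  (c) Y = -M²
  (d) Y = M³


Checking option (b) Y = M² + 1:
  M = 1.003 -> Y = 2.007 ✓
  M = 0.756 -> Y = 1.571 ✓
  M = 0.83 -> Y = 1.69 ✓
All samples match this transformation.

(b) M² + 1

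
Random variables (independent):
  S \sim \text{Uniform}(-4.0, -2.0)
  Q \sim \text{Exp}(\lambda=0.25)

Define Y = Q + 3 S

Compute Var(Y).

For independent RVs: Var(aX + bY) = a²Var(X) + b²Var(Y)
Var(S) = 0.33333333
Var(Q) = 16
Var(Y) = 3²*0.33333333 + 1²*16
= 9*0.33333333 + 1*16 = 19

19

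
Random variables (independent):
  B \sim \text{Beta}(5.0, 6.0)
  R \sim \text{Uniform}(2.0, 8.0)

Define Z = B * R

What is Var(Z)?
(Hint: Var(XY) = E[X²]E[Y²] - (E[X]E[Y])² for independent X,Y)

Var(XY) = E[X²]E[Y²] - (E[X]E[Y])²
E[B] = 0.45454545, Var(B) = 0.020661157
E[R] = 5, Var(R) = 3
E[B²] = 0.020661157 + 0.45454545² = 0.22727273
E[R²] = 3 + 5² = 28
Var(Z) = 0.22727273*28 - (0.45454545*5)²
= 6.3636364 - 5.1652893 = 1.1983471

1.1983471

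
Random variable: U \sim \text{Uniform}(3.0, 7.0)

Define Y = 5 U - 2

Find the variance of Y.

For Y = aU + b: Var(Y) = a² * Var(U)
Var(U) = (7 - 3)^2/12 = 1.3333333
Var(Y) = 5² * 1.3333333 = 25 * 1.3333333 = 33.333333

33.333333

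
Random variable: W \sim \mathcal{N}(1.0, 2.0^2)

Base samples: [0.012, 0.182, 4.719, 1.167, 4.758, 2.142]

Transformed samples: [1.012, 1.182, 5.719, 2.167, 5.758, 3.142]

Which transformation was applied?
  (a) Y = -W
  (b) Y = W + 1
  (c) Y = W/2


Checking option (b) Y = W + 1:
  W = 0.012 -> Y = 1.012 ✓
  W = 0.182 -> Y = 1.182 ✓
  W = 4.719 -> Y = 5.719 ✓
All samples match this transformation.

(b) W + 1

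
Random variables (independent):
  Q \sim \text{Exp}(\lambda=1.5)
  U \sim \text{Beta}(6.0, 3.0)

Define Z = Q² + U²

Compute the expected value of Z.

E[Z] = E[Q²] + E[U²]
E[Q²] = Var(Q) + E[Q]² = 0.44444444 + 0.44444444 = 0.88888889
E[U²] = Var(U) + E[U]² = 0.022222222 + 0.44444444 = 0.46666667
E[Z] = 0.88888889 + 0.46666667 = 1.3555556

1.3555556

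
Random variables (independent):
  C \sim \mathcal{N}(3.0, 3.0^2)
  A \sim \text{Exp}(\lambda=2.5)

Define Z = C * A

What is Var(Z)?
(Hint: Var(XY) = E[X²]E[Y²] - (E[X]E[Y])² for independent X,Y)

Var(XY) = E[X²]E[Y²] - (E[X]E[Y])²
E[C] = 3, Var(C) = 9
E[A] = 0.4, Var(A) = 0.16
E[C²] = 9 + 3² = 18
E[A²] = 0.16 + 0.4² = 0.32
Var(Z) = 18*0.32 - (3*0.4)²
= 5.76 - 1.44 = 4.32

4.32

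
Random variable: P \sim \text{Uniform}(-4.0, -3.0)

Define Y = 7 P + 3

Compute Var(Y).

For Y = aP + b: Var(Y) = a² * Var(P)
Var(P) = (-3 + 4)^2/12 = 0.083333333
Var(Y) = 7² * 0.083333333 = 49 * 0.083333333 = 4.0833333

4.0833333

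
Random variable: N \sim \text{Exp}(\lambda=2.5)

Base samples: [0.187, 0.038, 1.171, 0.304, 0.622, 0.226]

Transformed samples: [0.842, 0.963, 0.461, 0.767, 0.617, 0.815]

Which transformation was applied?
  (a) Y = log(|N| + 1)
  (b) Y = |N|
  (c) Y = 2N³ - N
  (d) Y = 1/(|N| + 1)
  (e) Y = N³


Checking option (d) Y = 1/(|N| + 1):
  N = 0.187 -> Y = 0.842 ✓
  N = 0.038 -> Y = 0.963 ✓
  N = 1.171 -> Y = 0.461 ✓
All samples match this transformation.

(d) 1/(|N| + 1)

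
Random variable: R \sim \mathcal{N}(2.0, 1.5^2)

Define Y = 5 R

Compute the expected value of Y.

For Y = 5R:
E[Y] = 5 * E[R]
E[R] = 2.0 = 2
E[Y] = 5 * 2 = 10

10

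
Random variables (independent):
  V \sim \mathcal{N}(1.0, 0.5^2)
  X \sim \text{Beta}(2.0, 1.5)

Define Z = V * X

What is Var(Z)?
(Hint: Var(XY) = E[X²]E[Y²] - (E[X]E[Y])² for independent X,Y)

Var(XY) = E[X²]E[Y²] - (E[X]E[Y])²
E[V] = 1, Var(V) = 0.25
E[X] = 0.57142857, Var(X) = 0.054421769
E[V²] = 0.25 + 1² = 1.25
E[X²] = 0.054421769 + 0.57142857² = 0.38095238
Var(Z) = 1.25*0.38095238 - (1*0.57142857)²
= 0.47619048 - 0.32653061 = 0.14965986

0.14965986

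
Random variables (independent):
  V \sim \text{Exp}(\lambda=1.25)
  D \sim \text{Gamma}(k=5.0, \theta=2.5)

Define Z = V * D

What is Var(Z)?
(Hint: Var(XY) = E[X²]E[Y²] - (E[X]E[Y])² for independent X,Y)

Var(XY) = E[X²]E[Y²] - (E[X]E[Y])²
E[V] = 0.8, Var(V) = 0.64
E[D] = 12.5, Var(D) = 31.25
E[V²] = 0.64 + 0.8² = 1.28
E[D²] = 31.25 + 12.5² = 187.5
Var(Z) = 1.28*187.5 - (0.8*12.5)²
= 240 - 100 = 140

140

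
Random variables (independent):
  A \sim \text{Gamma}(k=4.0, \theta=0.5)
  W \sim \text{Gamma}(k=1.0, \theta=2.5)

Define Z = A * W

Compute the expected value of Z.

For independent RVs: E[XY] = E[X]*E[Y]
E[A] = 2
E[W] = 2.5
E[Z] = 2 * 2.5 = 5

5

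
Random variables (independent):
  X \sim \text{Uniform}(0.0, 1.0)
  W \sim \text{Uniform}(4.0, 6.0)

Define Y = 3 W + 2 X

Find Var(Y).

For independent RVs: Var(aX + bY) = a²Var(X) + b²Var(Y)
Var(X) = 0.083333333
Var(W) = 0.33333333
Var(Y) = 2²*0.083333333 + 3²*0.33333333
= 4*0.083333333 + 9*0.33333333 = 3.3333333

3.3333333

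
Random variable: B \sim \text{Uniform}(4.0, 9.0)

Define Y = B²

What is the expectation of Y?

Using E[X²] = Var(X) + (E[X])²:
E[B] = 6.5
Var(B) = (9 - 4)^2/12 = 2.0833333
E[B²] = 2.0833333 + 6.5² = 2.0833333 + 42.25 = 44.333333

44.333333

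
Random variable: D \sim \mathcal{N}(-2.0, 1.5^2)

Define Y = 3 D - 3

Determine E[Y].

For Y = 3D - 3:
E[Y] = 3 * E[D] - 3
E[D] = -2.0 = -2
E[Y] = 3 * (-2) - 3 = -9

-9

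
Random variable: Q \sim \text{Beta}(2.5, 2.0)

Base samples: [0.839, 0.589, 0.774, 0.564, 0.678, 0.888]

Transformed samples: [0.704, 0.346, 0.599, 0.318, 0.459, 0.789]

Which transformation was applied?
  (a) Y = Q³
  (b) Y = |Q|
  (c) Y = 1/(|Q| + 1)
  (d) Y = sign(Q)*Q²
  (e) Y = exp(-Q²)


Checking option (d) Y = sign(Q)*Q²:
  Q = 0.839 -> Y = 0.704 ✓
  Q = 0.589 -> Y = 0.346 ✓
  Q = 0.774 -> Y = 0.599 ✓
All samples match this transformation.

(d) sign(Q)*Q²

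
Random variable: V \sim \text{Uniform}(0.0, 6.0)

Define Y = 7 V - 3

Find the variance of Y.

For Y = aV + b: Var(Y) = a² * Var(V)
Var(V) = (6 - 0)^2/12 = 3
Var(Y) = 7² * 3 = 49 * 3 = 147

147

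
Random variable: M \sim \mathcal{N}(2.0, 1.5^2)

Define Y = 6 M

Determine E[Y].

For Y = 6M:
E[Y] = 6 * E[M]
E[M] = 2.0 = 2
E[Y] = 6 * 2 = 12

12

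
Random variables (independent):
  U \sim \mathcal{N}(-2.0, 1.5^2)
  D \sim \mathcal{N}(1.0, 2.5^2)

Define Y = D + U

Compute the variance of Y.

For independent RVs: Var(aX + bY) = a²Var(X) + b²Var(Y)
Var(U) = 2.25
Var(D) = 6.25
Var(Y) = 1²*2.25 + 1²*6.25
= 1*2.25 + 1*6.25 = 8.5

8.5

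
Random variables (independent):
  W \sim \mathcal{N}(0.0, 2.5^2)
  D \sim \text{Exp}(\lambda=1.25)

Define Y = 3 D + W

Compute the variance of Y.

For independent RVs: Var(aX + bY) = a²Var(X) + b²Var(Y)
Var(W) = 6.25
Var(D) = 0.64
Var(Y) = 1²*6.25 + 3²*0.64
= 1*6.25 + 9*0.64 = 12.01

12.01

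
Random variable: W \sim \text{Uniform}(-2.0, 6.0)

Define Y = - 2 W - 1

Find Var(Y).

For Y = aW + b: Var(Y) = a² * Var(W)
Var(W) = (6 + 2)^2/12 = 5.3333333
Var(Y) = (-2)² * 5.3333333 = 4 * 5.3333333 = 21.333333

21.333333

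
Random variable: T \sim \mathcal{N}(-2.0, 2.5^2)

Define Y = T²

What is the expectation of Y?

E[T²] = Var(T) + (E[T])² = 6.25 + 4 = 10.25

10.25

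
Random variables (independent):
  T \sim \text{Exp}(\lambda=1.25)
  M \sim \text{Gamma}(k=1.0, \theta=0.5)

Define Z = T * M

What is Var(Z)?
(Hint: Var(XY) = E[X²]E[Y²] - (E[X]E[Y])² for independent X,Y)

Var(XY) = E[X²]E[Y²] - (E[X]E[Y])²
E[T] = 0.8, Var(T) = 0.64
E[M] = 0.5, Var(M) = 0.25
E[T²] = 0.64 + 0.8² = 1.28
E[M²] = 0.25 + 0.5² = 0.5
Var(Z) = 1.28*0.5 - (0.8*0.5)²
= 0.64 - 0.16 = 0.48

0.48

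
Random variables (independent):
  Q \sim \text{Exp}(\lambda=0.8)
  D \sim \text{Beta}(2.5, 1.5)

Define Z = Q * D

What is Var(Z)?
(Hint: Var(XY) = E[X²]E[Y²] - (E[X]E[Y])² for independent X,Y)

Var(XY) = E[X²]E[Y²] - (E[X]E[Y])²
E[Q] = 1.25, Var(Q) = 1.5625
E[D] = 0.625, Var(D) = 0.046875
E[Q²] = 1.5625 + 1.25² = 3.125
E[D²] = 0.046875 + 0.625² = 0.4375
Var(Z) = 3.125*0.4375 - (1.25*0.625)²
= 1.3671875 - 0.61035156 = 0.75683594

0.75683594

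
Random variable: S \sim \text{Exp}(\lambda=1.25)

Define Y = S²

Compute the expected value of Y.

E[S²] = Var(S) + (E[S])² = 0.64 + 0.64 = 1.28

1.28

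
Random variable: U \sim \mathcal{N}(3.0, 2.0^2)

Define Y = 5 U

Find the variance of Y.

For Y = aU + b: Var(Y) = a² * Var(U)
Var(U) = 2.0^2 = 4
Var(Y) = 5² * 4 = 25 * 4 = 100

100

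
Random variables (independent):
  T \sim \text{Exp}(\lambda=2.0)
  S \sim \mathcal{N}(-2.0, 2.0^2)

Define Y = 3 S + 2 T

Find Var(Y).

For independent RVs: Var(aX + bY) = a²Var(X) + b²Var(Y)
Var(T) = 0.25
Var(S) = 4
Var(Y) = 2²*0.25 + 3²*4
= 4*0.25 + 9*4 = 37

37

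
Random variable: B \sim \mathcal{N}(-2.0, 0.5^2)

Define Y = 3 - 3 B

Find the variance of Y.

For Y = aB + b: Var(Y) = a² * Var(B)
Var(B) = 0.5^2 = 0.25
Var(Y) = (-3)² * 0.25 = 9 * 0.25 = 2.25

2.25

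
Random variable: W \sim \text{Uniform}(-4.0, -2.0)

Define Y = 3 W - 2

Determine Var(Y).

For Y = aW + b: Var(Y) = a² * Var(W)
Var(W) = (-2 + 4)^2/12 = 0.33333333
Var(Y) = 3² * 0.33333333 = 9 * 0.33333333 = 3

3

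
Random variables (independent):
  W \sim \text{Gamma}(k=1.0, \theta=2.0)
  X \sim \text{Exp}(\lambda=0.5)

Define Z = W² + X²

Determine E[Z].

E[Z] = E[W²] + E[X²]
E[W²] = Var(W) + E[W]² = 4 + 4 = 8
E[X²] = Var(X) + E[X]² = 4 + 4 = 8
E[Z] = 8 + 8 = 16

16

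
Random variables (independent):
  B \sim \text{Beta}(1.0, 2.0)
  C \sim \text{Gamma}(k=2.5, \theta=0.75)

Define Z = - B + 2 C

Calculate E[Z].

E[Z] = -1*E[B] + 2*E[C]
E[B] = 0.33333333
E[C] = 1.875
E[Z] = -1*0.33333333 + 2*1.875 = 3.4166667

3.4166667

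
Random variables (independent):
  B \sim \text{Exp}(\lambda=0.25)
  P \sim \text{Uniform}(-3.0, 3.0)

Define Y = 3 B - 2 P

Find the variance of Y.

For independent RVs: Var(aX + bY) = a²Var(X) + b²Var(Y)
Var(B) = 16
Var(P) = 3
Var(Y) = 3²*16 + (-2)²*3
= 9*16 + 4*3 = 156

156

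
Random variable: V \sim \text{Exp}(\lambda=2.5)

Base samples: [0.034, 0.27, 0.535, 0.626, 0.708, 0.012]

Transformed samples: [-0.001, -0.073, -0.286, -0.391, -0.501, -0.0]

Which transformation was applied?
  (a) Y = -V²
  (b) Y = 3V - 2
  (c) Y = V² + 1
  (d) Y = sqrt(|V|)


Checking option (a) Y = -V²:
  V = 0.034 -> Y = -0.001 ✓
  V = 0.27 -> Y = -0.073 ✓
  V = 0.535 -> Y = -0.286 ✓
All samples match this transformation.

(a) -V²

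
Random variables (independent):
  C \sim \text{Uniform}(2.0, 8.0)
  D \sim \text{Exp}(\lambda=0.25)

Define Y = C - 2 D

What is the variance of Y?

For independent RVs: Var(aX + bY) = a²Var(X) + b²Var(Y)
Var(C) = 3
Var(D) = 16
Var(Y) = 1²*3 + (-2)²*16
= 1*3 + 4*16 = 67

67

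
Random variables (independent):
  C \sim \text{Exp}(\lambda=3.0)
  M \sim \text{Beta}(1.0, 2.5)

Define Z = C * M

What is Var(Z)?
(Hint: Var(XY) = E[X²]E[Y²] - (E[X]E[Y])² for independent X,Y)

Var(XY) = E[X²]E[Y²] - (E[X]E[Y])²
E[C] = 0.33333333, Var(C) = 0.11111111
E[M] = 0.28571429, Var(M) = 0.045351474
E[C²] = 0.11111111 + 0.33333333² = 0.22222222
E[M²] = 0.045351474 + 0.28571429² = 0.12698413
Var(Z) = 0.22222222*0.12698413 - (0.33333333*0.28571429)²
= 0.028218695 - 0.0090702948 = 0.0191484

0.0191484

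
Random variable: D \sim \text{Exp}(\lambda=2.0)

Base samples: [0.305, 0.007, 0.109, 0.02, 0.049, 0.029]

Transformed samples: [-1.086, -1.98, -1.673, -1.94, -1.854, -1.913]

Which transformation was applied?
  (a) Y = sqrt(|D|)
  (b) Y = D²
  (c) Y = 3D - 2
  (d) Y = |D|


Checking option (c) Y = 3D - 2:
  D = 0.305 -> Y = -1.086 ✓
  D = 0.007 -> Y = -1.98 ✓
  D = 0.109 -> Y = -1.673 ✓
All samples match this transformation.

(c) 3D - 2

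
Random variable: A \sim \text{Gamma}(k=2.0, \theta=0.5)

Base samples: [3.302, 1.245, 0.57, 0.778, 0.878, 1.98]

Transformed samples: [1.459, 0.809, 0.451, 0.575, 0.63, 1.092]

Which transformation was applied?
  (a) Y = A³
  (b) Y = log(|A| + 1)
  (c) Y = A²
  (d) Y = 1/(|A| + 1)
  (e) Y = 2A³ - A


Checking option (b) Y = log(|A| + 1):
  A = 3.302 -> Y = 1.459 ✓
  A = 1.245 -> Y = 0.809 ✓
  A = 0.57 -> Y = 0.451 ✓
All samples match this transformation.

(b) log(|A| + 1)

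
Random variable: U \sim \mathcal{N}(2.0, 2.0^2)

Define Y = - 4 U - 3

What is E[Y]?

For Y = -4U - 3:
E[Y] = -4 * E[U] - 3
E[U] = 2.0 = 2
E[Y] = -4 * 2 - 3 = -11

-11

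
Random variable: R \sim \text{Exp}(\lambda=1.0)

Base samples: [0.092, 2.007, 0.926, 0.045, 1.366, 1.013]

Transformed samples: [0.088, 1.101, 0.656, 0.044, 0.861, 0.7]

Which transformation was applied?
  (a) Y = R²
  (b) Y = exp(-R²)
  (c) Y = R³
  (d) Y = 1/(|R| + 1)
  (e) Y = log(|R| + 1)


Checking option (e) Y = log(|R| + 1):
  R = 0.092 -> Y = 0.088 ✓
  R = 2.007 -> Y = 1.101 ✓
  R = 0.926 -> Y = 0.656 ✓
All samples match this transformation.

(e) log(|R| + 1)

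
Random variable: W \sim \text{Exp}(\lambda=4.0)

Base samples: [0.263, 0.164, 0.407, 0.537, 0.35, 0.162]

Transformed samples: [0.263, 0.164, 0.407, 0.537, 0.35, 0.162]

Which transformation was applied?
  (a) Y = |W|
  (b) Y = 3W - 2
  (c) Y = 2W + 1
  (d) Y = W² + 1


Checking option (a) Y = |W|:
  W = 0.263 -> Y = 0.263 ✓
  W = 0.164 -> Y = 0.164 ✓
  W = 0.407 -> Y = 0.407 ✓
All samples match this transformation.

(a) |W|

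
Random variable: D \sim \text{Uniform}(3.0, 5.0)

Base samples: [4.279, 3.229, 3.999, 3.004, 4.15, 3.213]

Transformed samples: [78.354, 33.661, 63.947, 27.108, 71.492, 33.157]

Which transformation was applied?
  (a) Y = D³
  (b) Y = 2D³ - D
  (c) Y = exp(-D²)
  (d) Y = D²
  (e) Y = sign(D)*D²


Checking option (a) Y = D³:
  D = 4.279 -> Y = 78.354 ✓
  D = 3.229 -> Y = 33.661 ✓
  D = 3.999 -> Y = 63.947 ✓
All samples match this transformation.

(a) D³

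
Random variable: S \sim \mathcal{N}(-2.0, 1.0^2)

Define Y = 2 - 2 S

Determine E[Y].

For Y = -2S + 2:
E[Y] = -2 * E[S] + 2
E[S] = -2.0 = -2
E[Y] = -2 * (-2) + 2 = 6

6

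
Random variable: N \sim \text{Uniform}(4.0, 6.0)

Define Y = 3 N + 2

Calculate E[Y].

For Y = 3N + 2:
E[Y] = 3 * E[N] + 2
E[N] = (4 + 6)/2 = 5
E[Y] = 3 * 5 + 2 = 17

17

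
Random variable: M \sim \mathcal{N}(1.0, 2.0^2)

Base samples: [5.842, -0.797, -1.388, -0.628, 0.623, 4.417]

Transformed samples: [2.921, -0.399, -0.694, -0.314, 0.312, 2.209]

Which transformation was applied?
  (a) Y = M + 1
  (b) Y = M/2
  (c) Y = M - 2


Checking option (b) Y = M/2:
  M = 5.842 -> Y = 2.921 ✓
  M = -0.797 -> Y = -0.399 ✓
  M = -1.388 -> Y = -0.694 ✓
All samples match this transformation.

(b) M/2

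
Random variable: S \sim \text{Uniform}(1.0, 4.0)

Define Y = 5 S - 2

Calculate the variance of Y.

For Y = aS + b: Var(Y) = a² * Var(S)
Var(S) = (4 - 1)^2/12 = 0.75
Var(Y) = 5² * 0.75 = 25 * 0.75 = 18.75

18.75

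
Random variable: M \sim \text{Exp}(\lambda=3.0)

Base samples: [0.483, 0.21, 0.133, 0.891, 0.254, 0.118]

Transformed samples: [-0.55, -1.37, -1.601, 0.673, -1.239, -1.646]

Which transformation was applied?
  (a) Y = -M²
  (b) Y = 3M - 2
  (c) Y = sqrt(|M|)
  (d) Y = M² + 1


Checking option (b) Y = 3M - 2:
  M = 0.483 -> Y = -0.55 ✓
  M = 0.21 -> Y = -1.37 ✓
  M = 0.133 -> Y = -1.601 ✓
All samples match this transformation.

(b) 3M - 2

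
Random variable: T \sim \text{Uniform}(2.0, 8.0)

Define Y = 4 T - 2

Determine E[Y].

For Y = 4T - 2:
E[Y] = 4 * E[T] - 2
E[T] = (2 + 8)/2 = 5
E[Y] = 4 * 5 - 2 = 18

18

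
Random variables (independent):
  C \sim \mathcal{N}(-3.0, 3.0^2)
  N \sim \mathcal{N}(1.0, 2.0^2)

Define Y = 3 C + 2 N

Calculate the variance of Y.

For independent RVs: Var(aX + bY) = a²Var(X) + b²Var(Y)
Var(C) = 9
Var(N) = 4
Var(Y) = 3²*9 + 2²*4
= 9*9 + 4*4 = 97

97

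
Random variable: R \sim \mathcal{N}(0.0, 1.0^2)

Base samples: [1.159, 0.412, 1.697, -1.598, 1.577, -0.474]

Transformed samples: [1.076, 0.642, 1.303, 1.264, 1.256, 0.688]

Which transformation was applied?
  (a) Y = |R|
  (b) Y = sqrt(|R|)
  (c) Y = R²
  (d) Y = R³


Checking option (b) Y = sqrt(|R|):
  R = 1.159 -> Y = 1.076 ✓
  R = 0.412 -> Y = 0.642 ✓
  R = 1.697 -> Y = 1.303 ✓
All samples match this transformation.

(b) sqrt(|R|)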